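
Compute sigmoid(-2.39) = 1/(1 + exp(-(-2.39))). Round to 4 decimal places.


Compute exp(2.3900) = 10.9135.
Sigmoid = 1 / (1 + 10.9135) = 1 / 11.9135 = 0.0839.

0.0839


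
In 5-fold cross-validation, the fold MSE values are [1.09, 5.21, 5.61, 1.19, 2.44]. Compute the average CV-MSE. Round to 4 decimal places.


Sum of fold MSEs = 15.5400.
Average = 15.5400 / 5 = 3.1080.

3.1080


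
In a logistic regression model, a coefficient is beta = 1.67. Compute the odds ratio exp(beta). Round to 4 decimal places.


The odds ratio is computed as:
OR = e^(1.67) = 5.3122.

5.3122


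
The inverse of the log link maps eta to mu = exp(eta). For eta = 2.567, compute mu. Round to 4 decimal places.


The inverse log link gives:
mu = exp(2.567) = 13.0267.

13.0267


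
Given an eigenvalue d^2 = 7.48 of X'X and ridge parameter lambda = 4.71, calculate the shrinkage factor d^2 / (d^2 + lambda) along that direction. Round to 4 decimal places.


Denominator = d^2 + lambda = 7.48 + 4.71 = 12.1900.
Shrinkage = 7.48 / 12.1900 = 0.6136.

0.6136


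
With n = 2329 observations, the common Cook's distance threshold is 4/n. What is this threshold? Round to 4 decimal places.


Cook's distance cutoff = 4/n = 4/2329.
= 0.0017.

0.0017


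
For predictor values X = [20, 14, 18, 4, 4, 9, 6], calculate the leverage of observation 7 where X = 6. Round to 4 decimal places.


Mean of X: xbar = 10.7143.
SXX = 265.4286.
For X = 6: h = 1/7 + (6 - 10.7143)^2/265.4286 = 0.2266.

0.2266


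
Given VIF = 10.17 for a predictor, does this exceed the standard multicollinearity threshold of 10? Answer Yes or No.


The threshold is 10.
VIF = 10.17 is >= 10.
Multicollinearity indication: Yes.

Yes


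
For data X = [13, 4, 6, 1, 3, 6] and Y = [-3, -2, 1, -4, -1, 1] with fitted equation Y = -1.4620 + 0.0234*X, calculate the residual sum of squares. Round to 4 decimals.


For each point, residual = actual - predicted.
Residuals: [-1.8422, -0.6316, 2.3216, -2.5614, 0.3918, 2.3216].
Sum of squared residuals = 21.2865.

21.2865


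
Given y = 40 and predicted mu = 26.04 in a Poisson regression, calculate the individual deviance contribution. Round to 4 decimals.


y/mu = 40/26.04 = 1.536098 (approx.), and ln(40/26.04) = 0.429246.
y * ln(y/mu) = 40 * 0.429246 = 17.169840.
y - mu = 13.96.
D = 2 * (17.169840 - 13.96) = 6.419680, which rounds to 6.4197.

6.4197


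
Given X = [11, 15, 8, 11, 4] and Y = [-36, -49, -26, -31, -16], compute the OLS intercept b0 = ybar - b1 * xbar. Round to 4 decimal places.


The slope is b1 = -2.9281.
Sample means are xbar = 9.8000 and ybar = -31.6000.
Intercept: b0 = -31.6000 - (-2.9281)(9.8000) = -2.9042.

-2.9042


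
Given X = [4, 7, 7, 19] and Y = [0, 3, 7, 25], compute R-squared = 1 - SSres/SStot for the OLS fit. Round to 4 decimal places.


The fitted line is Y = -6.6667 + 1.6667*X.
SSres = 8.0000, SStot = 376.7500.
R^2 = 1 - SSres/SStot = 0.9788.

0.9788


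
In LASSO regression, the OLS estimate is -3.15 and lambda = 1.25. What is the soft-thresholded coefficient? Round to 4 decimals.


|beta_OLS| = 3.15.
lambda = 1.25.
Since |beta| > lambda, coefficient = sign(beta)*(|beta| - lambda) = -1.9000.
Result = -1.9000.

-1.9000


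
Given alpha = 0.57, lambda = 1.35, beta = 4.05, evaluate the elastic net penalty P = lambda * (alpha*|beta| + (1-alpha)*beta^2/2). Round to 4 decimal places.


Compute:
L1 = 0.57 * 4.05 = 2.3085.
L2 = 0.43 * 4.05^2 / 2 = 3.5265.
Penalty = 1.35 * (2.3085 + 3.5265) = 7.8773.

7.8773


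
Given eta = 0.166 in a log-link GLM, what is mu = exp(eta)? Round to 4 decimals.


The inverse log link gives:
mu = exp(0.166) = 1.1806.

1.1806


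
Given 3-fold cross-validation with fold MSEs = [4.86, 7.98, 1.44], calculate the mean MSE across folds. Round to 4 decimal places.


Total MSE across folds = 14.2800.
CV-MSE = 14.2800/3 = 4.7600.

4.7600


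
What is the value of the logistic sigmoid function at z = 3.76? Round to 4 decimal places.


Compute exp(-3.7600) = 0.0233.
Sigmoid = 1 / (1 + 0.0233) = 1 / 1.0233 = 0.9772.

0.9772


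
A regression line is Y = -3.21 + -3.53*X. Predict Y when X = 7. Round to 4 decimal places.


Plug X = 7 into Y = -3.21 + -3.53*X:
Y = -3.21 + -24.7100 = -27.9200.

-27.9200


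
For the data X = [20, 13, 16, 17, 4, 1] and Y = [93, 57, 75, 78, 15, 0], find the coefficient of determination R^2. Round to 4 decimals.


After computing the OLS fit (b0=-4.9393, b1=4.8963):
SSres = 5.7043, SStot = 6978.0000.
R^2 = 1 - 5.7043/6978.0000 = 0.9992.

0.9992


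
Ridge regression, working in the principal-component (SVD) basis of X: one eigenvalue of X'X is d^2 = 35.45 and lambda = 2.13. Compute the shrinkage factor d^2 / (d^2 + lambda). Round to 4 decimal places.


Compute the denominator: 35.45 + 2.13 = 37.5800.
Shrinkage factor = 35.45 / 37.5800 = 0.9433.

0.9433


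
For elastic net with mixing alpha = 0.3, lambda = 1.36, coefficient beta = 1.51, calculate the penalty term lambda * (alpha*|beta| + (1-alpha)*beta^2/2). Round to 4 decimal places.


Compute:
L1 = 0.3 * 1.51 = 0.4530.
L2 = 0.7 * 1.51^2 / 2 = 0.7980.
Penalty = 1.36 * (0.4530 + 0.7980) = 1.7014.

1.7014


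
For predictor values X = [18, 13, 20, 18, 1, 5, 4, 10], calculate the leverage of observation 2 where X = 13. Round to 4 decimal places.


Compute xbar = 11.1250 with n = 8 observations.
SXX = 368.8750.
Leverage = 1/8 + (13 - 11.1250)^2/368.8750 = 0.1345.

0.1345


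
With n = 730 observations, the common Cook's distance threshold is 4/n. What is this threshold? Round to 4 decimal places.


Using the rule of thumb:
Threshold = 4 / 730 = 0.0055.

0.0055


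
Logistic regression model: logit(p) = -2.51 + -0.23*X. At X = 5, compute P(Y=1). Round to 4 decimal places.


Linear predictor: z = -2.51 + -0.23 * 5 = -3.6600.
P = 1/(1 + exp(3.6600)) = 1/(1 + 38.8613) = 0.0251.

0.0251


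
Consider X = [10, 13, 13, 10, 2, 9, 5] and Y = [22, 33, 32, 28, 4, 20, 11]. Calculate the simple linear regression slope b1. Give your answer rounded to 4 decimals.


First compute the means: xbar = 8.8571, ybar = 21.4286.
Then S_xx = sum((xi - xbar)^2) = 98.8571.
S_xy = sum((xi - xbar)(yi - ybar)) = 259.4286.
b1 = S_xy / S_xx = 259.4286 / 98.8571 = 2.6243.

2.6243


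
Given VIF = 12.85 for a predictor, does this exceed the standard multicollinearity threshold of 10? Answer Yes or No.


Compare VIF = 12.85 to the threshold of 10.
12.85 >= 10, so the answer is Yes.

Yes


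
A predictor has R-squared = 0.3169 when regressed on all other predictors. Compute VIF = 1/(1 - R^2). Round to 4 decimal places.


Using VIF = 1/(1 - R^2_j):
1 - 0.3169 = 0.6831.
VIF = 1.4639.

1.4639


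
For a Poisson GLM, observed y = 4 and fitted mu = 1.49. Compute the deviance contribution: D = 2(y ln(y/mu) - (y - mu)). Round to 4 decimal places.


Compute y*ln(y/mu) = 4*ln(4/1.49) = 4*0.987518 = 3.950072.
y - mu = 2.51.
D = 2*(3.950072 - (2.51)) = 2.880144, which rounds to 2.8801.

2.8801


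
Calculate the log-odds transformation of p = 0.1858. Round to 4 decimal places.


Compute the odds: 0.1858/0.8142 = 0.2282.
Take the natural log: ln(0.2282) = -1.4775.

-1.4775


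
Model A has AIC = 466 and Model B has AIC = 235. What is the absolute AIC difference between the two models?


Compute |466 - 235| = 231.
Model B has the smaller AIC.

231


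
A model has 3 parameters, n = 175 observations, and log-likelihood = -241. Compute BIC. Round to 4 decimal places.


ln(175) = 5.164786.
k * ln(n) = 3 * 5.164786 = 15.494358.
-2L = 482.
BIC = 15.494358 + 482 = 497.494358, which rounds to 497.4944.

497.4944


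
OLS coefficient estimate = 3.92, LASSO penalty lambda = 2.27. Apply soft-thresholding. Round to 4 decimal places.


Check: |3.92| = 3.92 vs lambda = 2.27.
Since |beta| > lambda, coefficient = sign(beta)*(|beta| - lambda) = 1.6500.
Soft-thresholded coefficient = 1.6500.

1.6500


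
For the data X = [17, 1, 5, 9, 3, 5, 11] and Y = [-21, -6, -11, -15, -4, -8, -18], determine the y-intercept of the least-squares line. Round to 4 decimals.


First find the slope: b1 = -1.1051.
Means: xbar = 7.2857, ybar = -11.8571.
b0 = ybar - b1 * xbar = -11.8571 - -1.1051 * 7.2857 = -3.8057.

-3.8057


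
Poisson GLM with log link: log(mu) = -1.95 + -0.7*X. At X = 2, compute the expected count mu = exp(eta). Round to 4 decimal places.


Linear predictor: eta = -1.95 + (-0.7)(2) = -3.3500.
Expected count: mu = exp(-3.3500) = 0.0351.

0.0351


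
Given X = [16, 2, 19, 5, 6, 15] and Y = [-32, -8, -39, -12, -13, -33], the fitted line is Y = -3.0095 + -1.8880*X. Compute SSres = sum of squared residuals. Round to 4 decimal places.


Compute predicted values, then residuals = yi - yhat_i.
Residuals: [1.2175, -1.2145, -0.1185, 0.4495, 1.3375, -1.6705].
SSres = sum(residual^2) = 7.7529.

7.7529


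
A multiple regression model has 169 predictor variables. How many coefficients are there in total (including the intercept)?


Each predictor gets one coefficient, plus one intercept.
Total parameters = 169 + 1 = 170.

170


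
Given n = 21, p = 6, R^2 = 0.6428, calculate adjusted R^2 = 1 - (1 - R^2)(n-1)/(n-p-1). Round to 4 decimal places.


Adjusted R^2 = 1 - (1 - R^2) * (n-1)/(n-p-1).
(1 - R^2) = 0.3572.
(n-1)/(n-p-1) = 20/14.
(1 - R^2) * (n-1) = 0.3572 * 20 = 7.1440.
Divide by (n-p-1): 7.1440 / 14 = 0.5103.
Adj R^2 = 1 - 0.5103 = 0.4897.

0.4897


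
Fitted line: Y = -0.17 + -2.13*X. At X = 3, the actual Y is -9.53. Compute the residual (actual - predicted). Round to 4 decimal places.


Compute yhat = -0.17 + (-2.13)(3) = -6.5600.
Residual = actual - predicted = -9.53 - -6.5600 = -2.9700.

-2.9700


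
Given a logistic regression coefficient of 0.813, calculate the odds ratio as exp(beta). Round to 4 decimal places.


The odds ratio is computed as:
OR = e^(0.813) = 2.2547.

2.2547


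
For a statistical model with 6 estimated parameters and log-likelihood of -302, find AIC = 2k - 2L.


AIC = 2*6 - 2*(-302).
= 12 + 604 = 616.

616


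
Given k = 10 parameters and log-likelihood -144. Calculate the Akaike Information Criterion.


AIC = 2*10 - 2*(-144).
= 20 + 288 = 308.

308


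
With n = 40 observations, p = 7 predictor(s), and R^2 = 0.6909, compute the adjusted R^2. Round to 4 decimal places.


Plug in: Adj R^2 = 1 - (1 - 0.6909) * 39/32.
= 1 - 0.3091 * 39/32
= 1 - 12.0549 / 32
= 1 - 0.3767 = 0.6233.

0.6233


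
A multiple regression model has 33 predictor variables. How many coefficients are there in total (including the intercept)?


Each predictor gets one coefficient, plus one intercept.
Total parameters = 33 + 1 = 34.

34


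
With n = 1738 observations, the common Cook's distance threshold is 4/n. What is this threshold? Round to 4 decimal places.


Using the rule of thumb:
Threshold = 4 / 1738 = 0.0023.

0.0023


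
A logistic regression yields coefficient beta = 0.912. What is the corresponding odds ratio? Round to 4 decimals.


exp(0.912) = 2.4893.
So the odds ratio is 2.4893.

2.4893


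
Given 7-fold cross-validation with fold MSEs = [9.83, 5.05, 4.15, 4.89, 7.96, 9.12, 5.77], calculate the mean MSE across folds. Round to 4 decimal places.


Add all fold MSEs: 46.7700.
Divide by k = 7: 46.7700/7 = 6.6814.

6.6814


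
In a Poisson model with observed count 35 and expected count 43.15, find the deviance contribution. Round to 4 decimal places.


y/mu = 35/43.15 = 0.811124 (approx.), and ln(35/43.15) = -0.209334.
y * ln(y/mu) = 35 * -0.209334 = -7.326690.
y - mu = -8.15.
D = 2 * (-7.326690 - -8.15) = 1.646620, which rounds to 1.6466.

1.6466


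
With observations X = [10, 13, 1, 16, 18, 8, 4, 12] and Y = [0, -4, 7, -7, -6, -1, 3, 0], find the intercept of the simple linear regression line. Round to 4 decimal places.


First find the slope: b1 = -0.7666.
Means: xbar = 10.2500, ybar = -1.0000.
b0 = ybar - b1 * xbar = -1.0000 - -0.7666 * 10.2500 = 6.8576.

6.8576


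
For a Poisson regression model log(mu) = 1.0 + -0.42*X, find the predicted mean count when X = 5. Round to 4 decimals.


eta = 1.0 + -0.42 * 5 = -1.1000.
mu = exp(-1.1000) = 0.3329.

0.3329


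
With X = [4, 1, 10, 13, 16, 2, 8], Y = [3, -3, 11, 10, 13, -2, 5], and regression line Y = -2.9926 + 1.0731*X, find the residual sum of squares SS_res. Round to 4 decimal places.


Predicted values from Y = -2.9926 + 1.0731*X.
Residuals: [1.7002, -1.0805, 3.2616, -0.9577, -1.1770, -1.1536, -0.5922].
SSres = 18.6802.

18.6802


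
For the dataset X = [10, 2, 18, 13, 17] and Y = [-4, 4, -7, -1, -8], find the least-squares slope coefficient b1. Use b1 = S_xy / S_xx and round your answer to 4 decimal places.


Calculate xbar = 12.0000, ybar = -3.2000.
S_xx = 166.0000, S_xy = -115.0000.
Using b1 = S_xy / S_xx = -115.0000 / 166.0000, we get b1 = -0.6928.

-0.6928


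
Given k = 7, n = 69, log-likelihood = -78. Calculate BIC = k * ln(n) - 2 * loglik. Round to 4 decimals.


k * ln(n) = 7 * ln(69) = 7 * 4.234107 = 29.638749.
-2 * loglik = -2 * (-78) = 156.
BIC = 29.638749 + 156 = 185.638749, which rounds to 185.6387.

185.6387


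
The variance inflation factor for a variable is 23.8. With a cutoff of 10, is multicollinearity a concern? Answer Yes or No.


Check: VIF = 23.8 vs threshold = 10.
Since 23.8 >= 10, the answer is Yes.

Yes


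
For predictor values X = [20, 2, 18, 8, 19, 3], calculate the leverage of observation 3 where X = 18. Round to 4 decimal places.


Mean of X: xbar = 11.6667.
SXX = 345.3333.
For X = 18: h = 1/6 + (18 - 11.6667)^2/345.3333 = 0.2828.

0.2828


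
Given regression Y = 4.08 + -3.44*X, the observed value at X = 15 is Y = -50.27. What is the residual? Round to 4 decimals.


Compute yhat = 4.08 + (-3.44)(15) = -47.5200.
Residual = actual - predicted = -50.27 - -47.5200 = -2.7500.

-2.7500


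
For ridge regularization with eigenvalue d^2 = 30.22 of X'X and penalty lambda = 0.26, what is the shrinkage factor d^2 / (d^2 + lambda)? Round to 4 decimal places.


Compute the denominator: 30.22 + 0.26 = 30.4800.
Shrinkage factor = 30.22 / 30.4800 = 0.9915.

0.9915


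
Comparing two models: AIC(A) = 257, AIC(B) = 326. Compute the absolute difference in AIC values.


|AIC_A - AIC_B| = |257 - 326| = 69.
Model A is preferred (lower AIC).

69


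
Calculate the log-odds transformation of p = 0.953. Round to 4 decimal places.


1 - p = 0.047.
p/(1-p) = 20.2766.
logit = ln(20.2766) = 3.0095.

3.0095


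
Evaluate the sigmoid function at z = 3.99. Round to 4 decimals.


Compute exp(-3.9900) = 0.0185.
Sigmoid = 1 / (1 + 0.0185) = 1 / 1.0185 = 0.9818.

0.9818


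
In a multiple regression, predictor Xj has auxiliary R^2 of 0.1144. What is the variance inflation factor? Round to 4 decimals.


Using VIF = 1/(1 - R^2_j):
1 - 0.1144 = 0.8856.
VIF = 1.1292.

1.1292


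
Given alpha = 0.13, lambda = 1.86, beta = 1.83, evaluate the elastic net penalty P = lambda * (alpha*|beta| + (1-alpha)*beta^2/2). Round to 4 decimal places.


Compute:
L1 = 0.13 * 1.83 = 0.2379.
L2 = 0.87 * 1.83^2 / 2 = 1.4568.
Penalty = 1.86 * (0.2379 + 1.4568) = 3.1521.

3.1521


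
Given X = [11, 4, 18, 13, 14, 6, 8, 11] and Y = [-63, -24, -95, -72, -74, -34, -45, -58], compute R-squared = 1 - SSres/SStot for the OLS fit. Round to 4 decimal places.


The fitted line is Y = -4.0400 + -5.0904*X.
SSres = 18.8254, SStot = 3746.8750.
R^2 = 1 - SSres/SStot = 0.9950.

0.9950


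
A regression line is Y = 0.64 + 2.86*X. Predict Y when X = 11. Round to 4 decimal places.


Plug X = 11 into Y = 0.64 + 2.86*X:
Y = 0.64 + 31.4600 = 32.1000.

32.1000


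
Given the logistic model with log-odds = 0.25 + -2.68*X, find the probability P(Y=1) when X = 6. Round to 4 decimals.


z = 0.25 + -2.68 * 6 = -15.8300.
Sigmoid: P = 1 / (1 + exp(15.8300)) = 0.0000.

0.0000


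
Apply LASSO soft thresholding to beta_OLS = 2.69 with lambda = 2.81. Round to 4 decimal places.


Check: |2.69| = 2.69 vs lambda = 2.81.
Since |beta| <= lambda, the coefficient is set to 0.
Soft-thresholded coefficient = 0.0000.

0.0000


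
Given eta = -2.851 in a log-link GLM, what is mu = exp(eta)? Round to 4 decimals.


The inverse log link gives:
mu = exp(-2.851) = 0.0578.

0.0578


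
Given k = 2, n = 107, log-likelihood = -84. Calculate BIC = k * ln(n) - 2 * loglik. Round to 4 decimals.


Compute k*ln(n) = 2*ln(107) = 2*4.672829 = 9.345658.
Then -2*loglik = 168.
BIC = 9.345658 + 168 = 177.345658, which rounds to 177.3457.

177.3457


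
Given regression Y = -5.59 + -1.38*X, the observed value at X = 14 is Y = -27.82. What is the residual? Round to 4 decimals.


Predicted = -5.59 + -1.38 * 14 = -24.9100.
Residual = -27.82 - -24.9100 = -2.9100.

-2.9100


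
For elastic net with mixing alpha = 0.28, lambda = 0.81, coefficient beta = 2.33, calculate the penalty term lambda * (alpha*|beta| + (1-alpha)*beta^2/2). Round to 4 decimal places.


L1 component = 0.28 * |2.33| = 0.6524.
L2 component = 0.72 * 2.33^2 / 2 = 1.9544.
Penalty = 0.81 * (0.6524 + 1.9544) = 0.81 * 2.6068 = 2.1115.

2.1115


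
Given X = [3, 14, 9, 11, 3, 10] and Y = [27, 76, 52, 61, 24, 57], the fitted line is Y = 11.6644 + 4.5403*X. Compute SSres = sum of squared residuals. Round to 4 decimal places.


Predicted values from Y = 11.6644 + 4.5403*X.
Residuals: [1.7147, 0.7714, -0.5271, -0.6077, -1.2853, -0.0674].
SSres = 5.8389.

5.8389


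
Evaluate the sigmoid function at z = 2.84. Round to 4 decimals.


exp(-2.8400) = 0.0584.
1 + exp(-z) = 1.0584.
sigmoid = 1/1.0584 = 0.9448.

0.9448


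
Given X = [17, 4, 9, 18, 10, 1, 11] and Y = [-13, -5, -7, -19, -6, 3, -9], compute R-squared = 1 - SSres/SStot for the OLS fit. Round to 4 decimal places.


The fitted line is Y = 2.4310 + -1.0431*X.
SSres = 29.5690, SStot = 282.0000.
R^2 = 1 - SSres/SStot = 0.8951.

0.8951


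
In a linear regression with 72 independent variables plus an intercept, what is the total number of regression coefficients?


Including the intercept, the model has 72 predictor coefficients + 1 intercept.
Total = 73.

73


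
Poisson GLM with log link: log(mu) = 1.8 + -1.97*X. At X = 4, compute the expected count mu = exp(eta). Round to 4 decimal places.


Linear predictor: eta = 1.8 + (-1.97)(4) = -6.0800.
Expected count: mu = exp(-6.0800) = 0.0023.

0.0023


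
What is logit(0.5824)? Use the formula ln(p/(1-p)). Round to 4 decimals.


The odds are p/(1-p) = 0.5824 / 0.4176 = 1.3946.
logit(p) = ln(1.3946) = 0.3326.

0.3326


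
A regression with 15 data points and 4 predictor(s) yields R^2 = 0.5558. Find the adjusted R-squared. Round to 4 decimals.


Using the formula:
(1 - 0.5558) = 0.4442.
Multiply by 14/10: 0.4442 * 14 = 6.2188, then 6.2188 / 10 = 0.6219.
Adj R^2 = 1 - 0.6219 = 0.3781.

0.3781


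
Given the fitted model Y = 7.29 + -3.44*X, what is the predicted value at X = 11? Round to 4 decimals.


Substitute X = 11 into the equation:
Y = 7.29 + -3.44 * 11 = 7.29 + -37.8400 = -30.5500.

-30.5500


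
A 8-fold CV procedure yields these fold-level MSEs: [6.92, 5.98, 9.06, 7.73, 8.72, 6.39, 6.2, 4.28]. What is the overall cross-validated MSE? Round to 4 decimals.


Total MSE across folds = 55.2800.
CV-MSE = 55.2800/8 = 6.9100.

6.9100


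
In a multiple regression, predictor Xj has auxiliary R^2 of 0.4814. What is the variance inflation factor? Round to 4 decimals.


Denominator: 1 - 0.4814 = 0.5186.
VIF = 1 / 0.5186 = 1.9283.

1.9283


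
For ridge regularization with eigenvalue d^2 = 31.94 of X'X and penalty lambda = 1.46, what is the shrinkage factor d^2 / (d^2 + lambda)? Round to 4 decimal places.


Compute the denominator: 31.94 + 1.46 = 33.4000.
Shrinkage factor = 31.94 / 33.4000 = 0.9563.

0.9563


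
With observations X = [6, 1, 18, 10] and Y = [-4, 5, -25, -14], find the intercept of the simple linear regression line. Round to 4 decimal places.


Compute b1 = -1.7868 from the OLS formula.
With xbar = 8.7500 and ybar = -9.5000, the intercept is:
b0 = -9.5000 - -1.7868 * 8.7500 = 6.1341.

6.1341


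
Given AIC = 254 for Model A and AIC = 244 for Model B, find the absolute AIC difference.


Absolute difference = |254 - 244| = 10.
The model with lower AIC (B) is preferred.

10


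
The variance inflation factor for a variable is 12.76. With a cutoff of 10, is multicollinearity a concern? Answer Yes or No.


Compare VIF = 12.76 to the threshold of 10.
12.76 >= 10, so the answer is Yes.

Yes


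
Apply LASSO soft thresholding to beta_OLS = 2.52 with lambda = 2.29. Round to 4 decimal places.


|beta_OLS| = 2.52.
lambda = 2.29.
Since |beta| > lambda, coefficient = sign(beta)*(|beta| - lambda) = 0.2300.
Result = 0.2300.

0.2300


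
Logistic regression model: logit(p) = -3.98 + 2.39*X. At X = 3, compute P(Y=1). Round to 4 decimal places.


Linear predictor: z = -3.98 + 2.39 * 3 = 3.1900.
P = 1/(1 + exp(-3.1900)) = 1/(1 + 0.0412) = 0.9605.

0.9605


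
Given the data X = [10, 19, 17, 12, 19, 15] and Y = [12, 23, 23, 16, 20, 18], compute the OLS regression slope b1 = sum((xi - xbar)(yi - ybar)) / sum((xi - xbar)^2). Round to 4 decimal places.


First compute the means: xbar = 15.3333, ybar = 18.6667.
Then S_xx = sum((xi - xbar)^2) = 69.3333.
S_xy = sum((xi - xbar)(yi - ybar)) = 72.6667.
b1 = S_xy / S_xx = 72.6667 / 69.3333 = 1.0481.

1.0481


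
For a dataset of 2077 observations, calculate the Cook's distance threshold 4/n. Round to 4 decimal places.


Cook's distance cutoff = 4/n = 4/2077.
= 0.0019.

0.0019


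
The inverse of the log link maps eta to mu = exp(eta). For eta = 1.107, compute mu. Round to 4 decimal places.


mu = exp(eta) = exp(1.107).
= 3.0253.

3.0253


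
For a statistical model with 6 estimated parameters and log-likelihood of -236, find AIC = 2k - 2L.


AIC = 2*6 - 2*(-236).
= 12 + 472 = 484.

484


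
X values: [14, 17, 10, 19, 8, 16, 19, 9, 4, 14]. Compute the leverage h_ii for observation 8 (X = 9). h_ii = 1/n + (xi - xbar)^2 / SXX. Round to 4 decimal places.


Mean of X: xbar = 13.0000.
SXX = 230.0000.
For X = 9: h = 1/10 + (9 - 13.0000)^2/230.0000 = 0.1696.

0.1696


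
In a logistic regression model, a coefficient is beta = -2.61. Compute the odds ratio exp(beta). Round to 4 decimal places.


The odds ratio is computed as:
OR = e^(-2.61) = 0.0735.

0.0735


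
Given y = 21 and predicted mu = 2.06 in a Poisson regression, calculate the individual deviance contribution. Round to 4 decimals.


y/mu = 21/2.06 = 10.194175 (approx.), and ln(21/2.06) = 2.321816.
y * ln(y/mu) = 21 * 2.321816 = 48.758136.
y - mu = 18.94.
D = 2 * (48.758136 - 18.94) = 59.636272, which rounds to 59.6363.

59.6363


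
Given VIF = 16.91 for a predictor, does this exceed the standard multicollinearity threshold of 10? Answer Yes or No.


The threshold is 10.
VIF = 16.91 is >= 10.
Multicollinearity indication: Yes.

Yes


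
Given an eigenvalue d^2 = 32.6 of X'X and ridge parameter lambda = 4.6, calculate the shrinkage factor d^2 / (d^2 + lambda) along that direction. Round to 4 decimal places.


Compute the denominator: 32.6 + 4.6 = 37.2000.
Shrinkage factor = 32.6 / 37.2000 = 0.8763.

0.8763


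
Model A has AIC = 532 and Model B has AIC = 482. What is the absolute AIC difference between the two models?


|AIC_A - AIC_B| = |532 - 482| = 50.
Model B is preferred (lower AIC).

50


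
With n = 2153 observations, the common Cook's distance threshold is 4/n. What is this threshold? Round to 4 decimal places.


Cook's distance cutoff = 4/n = 4/2153.
= 0.0019.

0.0019


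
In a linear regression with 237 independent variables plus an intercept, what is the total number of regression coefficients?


Each predictor gets one coefficient, plus one intercept.
Total parameters = 237 + 1 = 238.

238


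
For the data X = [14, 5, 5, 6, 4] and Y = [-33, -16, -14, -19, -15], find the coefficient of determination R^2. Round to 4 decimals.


Fit the OLS line: b0 = -6.5329, b1 = -1.8922.
SSres = 6.0240.
SStot = 245.2000.
R^2 = 1 - 6.0240/245.2000 = 0.9754.

0.9754


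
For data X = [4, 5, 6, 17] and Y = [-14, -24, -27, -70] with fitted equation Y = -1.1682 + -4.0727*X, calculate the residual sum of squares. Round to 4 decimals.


Predicted values from Y = -1.1682 + -4.0727*X.
Residuals: [3.4590, -2.4683, -1.3956, 0.4041].
SSres = 20.1682.

20.1682


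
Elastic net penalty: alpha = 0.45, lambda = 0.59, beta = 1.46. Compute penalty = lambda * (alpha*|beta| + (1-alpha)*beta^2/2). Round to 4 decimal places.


alpha * |beta| = 0.45 * 1.46 = 0.6570.
(1-alpha) * beta^2/2 = 0.55 * 2.1316/2 = 0.5862.
Total = 0.59 * (0.6570 + 0.5862) = 0.7335.

0.7335


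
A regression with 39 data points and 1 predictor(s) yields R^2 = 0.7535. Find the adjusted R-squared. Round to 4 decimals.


Using the formula:
(1 - 0.7535) = 0.2465.
Multiply by 38/37: 0.2465 * 38 = 9.3670, then 9.3670 / 37 = 0.2532.
Adj R^2 = 1 - 0.2532 = 0.7468.

0.7468


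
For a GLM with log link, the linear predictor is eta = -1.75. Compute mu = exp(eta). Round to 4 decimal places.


The inverse log link gives:
mu = exp(-1.75) = 0.1738.

0.1738


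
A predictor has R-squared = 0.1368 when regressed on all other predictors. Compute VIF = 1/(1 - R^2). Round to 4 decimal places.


Denominator: 1 - 0.1368 = 0.8632.
VIF = 1 / 0.8632 = 1.1585.

1.1585


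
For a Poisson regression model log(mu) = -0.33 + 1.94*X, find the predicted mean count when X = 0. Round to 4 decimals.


Compute eta = -0.33 + 1.94 * 0 = -0.3300.
Apply inverse link: mu = e^-0.3300 = 0.7189.

0.7189


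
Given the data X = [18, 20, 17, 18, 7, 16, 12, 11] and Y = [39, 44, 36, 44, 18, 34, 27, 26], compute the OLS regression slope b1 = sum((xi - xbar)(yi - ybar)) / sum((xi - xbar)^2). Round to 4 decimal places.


The sample means are xbar = 14.8750 and ybar = 33.5000.
Compute S_xx = 136.8750 and S_xy = 279.5000.
Slope b1 = S_xy / S_xx = 279.5000 / 136.8750 = 2.0420.

2.0420


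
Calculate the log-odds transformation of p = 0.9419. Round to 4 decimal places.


Compute the odds: 0.9419/0.0581 = 16.2117.
Take the natural log: ln(16.2117) = 2.7857.

2.7857


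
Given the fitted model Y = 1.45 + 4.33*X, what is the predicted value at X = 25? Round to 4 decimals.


Predicted value:
Y = 1.45 + (4.33)(25) = 1.45 + 108.2500 = 109.7000.

109.7000


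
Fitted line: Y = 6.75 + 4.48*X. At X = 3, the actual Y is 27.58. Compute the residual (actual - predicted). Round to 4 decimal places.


Fitted value at X = 3 is yhat = 6.75 + 4.48*3 = 20.1900.
Residual = 27.58 - 20.1900 = 7.3900.

7.3900


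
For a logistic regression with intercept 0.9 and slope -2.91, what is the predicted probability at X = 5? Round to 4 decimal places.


Compute z = 0.9 + (-2.91)(5) = -13.6500.
exp(-z) = 847460.9157.
P = 1/(1 + 847460.9157) = 0.0000.

0.0000


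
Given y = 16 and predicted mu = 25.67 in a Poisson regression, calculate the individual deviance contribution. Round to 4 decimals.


Compute y*ln(y/mu) = 16*ln(16/25.67) = 16*-0.472734 = -7.563744.
y - mu = -9.67.
D = 2*(-7.563744 - (-9.67)) = 4.212512, which rounds to 4.2125.

4.2125


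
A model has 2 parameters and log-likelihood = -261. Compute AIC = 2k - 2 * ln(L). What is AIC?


AIC = 2*2 - 2*(-261).
= 4 + 522 = 526.

526


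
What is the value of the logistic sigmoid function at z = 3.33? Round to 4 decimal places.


exp(-3.3300) = 0.0358.
1 + exp(-z) = 1.0358.
sigmoid = 1/1.0358 = 0.9654.

0.9654


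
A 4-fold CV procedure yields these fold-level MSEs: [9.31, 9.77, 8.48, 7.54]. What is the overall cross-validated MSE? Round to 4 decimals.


Sum of fold MSEs = 35.1000.
Average = 35.1000 / 4 = 8.7750.

8.7750


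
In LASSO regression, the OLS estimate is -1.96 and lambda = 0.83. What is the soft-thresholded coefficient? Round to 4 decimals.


|beta_OLS| = 1.96.
lambda = 0.83.
Since |beta| > lambda, coefficient = sign(beta)*(|beta| - lambda) = -1.1300.
Result = -1.1300.

-1.1300


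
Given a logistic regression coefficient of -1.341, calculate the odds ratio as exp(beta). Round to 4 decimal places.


The odds ratio is computed as:
OR = e^(-1.341) = 0.2616.

0.2616


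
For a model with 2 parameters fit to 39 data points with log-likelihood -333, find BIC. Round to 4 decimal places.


k * ln(n) = 2 * ln(39) = 2 * 3.663562 = 7.327124.
-2 * loglik = -2 * (-333) = 666.
BIC = 7.327124 + 666 = 673.327124, which rounds to 673.3271.

673.3271


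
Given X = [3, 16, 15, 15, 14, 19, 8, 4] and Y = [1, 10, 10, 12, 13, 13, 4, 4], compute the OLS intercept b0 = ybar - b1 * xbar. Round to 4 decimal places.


The slope is b1 = 0.7384.
Sample means are xbar = 11.7500 and ybar = 8.3750.
Intercept: b0 = 8.3750 - (0.7384)(11.7500) = -0.3010.

-0.3010


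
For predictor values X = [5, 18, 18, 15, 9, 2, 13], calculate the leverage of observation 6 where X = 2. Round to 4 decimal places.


Mean of X: xbar = 11.4286.
SXX = 237.7143.
For X = 2: h = 1/7 + (2 - 11.4286)^2/237.7143 = 0.5168.

0.5168


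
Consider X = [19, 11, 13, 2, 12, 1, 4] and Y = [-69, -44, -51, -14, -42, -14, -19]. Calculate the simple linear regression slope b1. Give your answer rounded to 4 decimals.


The sample means are xbar = 8.8571 and ybar = -36.1429.
Compute S_xx = 266.8571 and S_xy = -839.1429.
Slope b1 = S_xy / S_xx = -839.1429 / 266.8571 = -3.1445.

-3.1445


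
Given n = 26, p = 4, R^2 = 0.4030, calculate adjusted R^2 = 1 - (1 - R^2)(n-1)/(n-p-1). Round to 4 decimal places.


Using the formula:
(1 - 0.4030) = 0.5970.
Multiply by 25/21: 0.5970 * 25 = 14.9250, then 14.9250 / 21 = 0.7107.
Adj R^2 = 1 - 0.7107 = 0.2893.

0.2893


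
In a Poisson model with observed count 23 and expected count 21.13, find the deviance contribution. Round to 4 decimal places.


y/mu = 23/21.13 = 1.088500 (approx.), and ln(23/21.13) = 0.084800.
y * ln(y/mu) = 23 * 0.084800 = 1.950400.
y - mu = 1.87.
D = 2 * (1.950400 - 1.87) = 0.160800, which rounds to 0.1608.

0.1608


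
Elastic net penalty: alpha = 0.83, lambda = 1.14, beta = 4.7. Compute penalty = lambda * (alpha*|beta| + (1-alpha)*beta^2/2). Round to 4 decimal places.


Compute:
L1 = 0.83 * 4.7 = 3.9010.
L2 = 0.17 * 4.7^2 / 2 = 1.8777.
Penalty = 1.14 * (3.9010 + 1.8777) = 6.5877.

6.5877


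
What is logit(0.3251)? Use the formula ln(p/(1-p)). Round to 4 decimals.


The odds are p/(1-p) = 0.3251 / 0.6749 = 0.4817.
logit(p) = ln(0.4817) = -0.7304.

-0.7304


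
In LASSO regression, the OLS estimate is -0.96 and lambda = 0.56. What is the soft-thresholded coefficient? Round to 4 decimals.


Absolute value: |-0.96| = 0.96.
Compare to lambda = 0.56.
Since |beta| > lambda, coefficient = sign(beta)*(|beta| - lambda) = -0.4000.

-0.4000


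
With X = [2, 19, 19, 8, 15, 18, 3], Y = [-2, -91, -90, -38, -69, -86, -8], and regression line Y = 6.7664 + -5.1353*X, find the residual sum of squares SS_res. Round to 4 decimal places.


For each point, residual = actual - predicted.
Residuals: [1.5042, -0.1957, 0.8043, -3.6840, 1.2631, -0.3310, 0.6395].
Sum of squared residuals = 18.6336.

18.6336


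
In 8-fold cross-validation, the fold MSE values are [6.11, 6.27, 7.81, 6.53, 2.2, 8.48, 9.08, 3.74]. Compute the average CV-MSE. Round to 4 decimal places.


Sum of fold MSEs = 50.2200.
Average = 50.2200 / 8 = 6.2775.

6.2775


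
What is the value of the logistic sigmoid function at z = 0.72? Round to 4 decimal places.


exp(-0.7200) = 0.4868.
1 + exp(-z) = 1.4868.
sigmoid = 1/1.4868 = 0.6726.

0.6726


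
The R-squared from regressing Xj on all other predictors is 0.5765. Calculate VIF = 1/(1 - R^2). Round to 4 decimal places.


Using VIF = 1/(1 - R^2_j):
1 - 0.5765 = 0.4235.
VIF = 2.3613.

2.3613


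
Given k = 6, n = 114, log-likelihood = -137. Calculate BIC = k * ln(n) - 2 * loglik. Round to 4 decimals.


k * ln(n) = 6 * ln(114) = 6 * 4.736198 = 28.417188.
-2 * loglik = -2 * (-137) = 274.
BIC = 28.417188 + 274 = 302.417188, which rounds to 302.4172.

302.4172


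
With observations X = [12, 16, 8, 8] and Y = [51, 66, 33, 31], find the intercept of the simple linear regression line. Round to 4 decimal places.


First find the slope: b1 = 4.2955.
Means: xbar = 11.0000, ybar = 45.2500.
b0 = ybar - b1 * xbar = 45.2500 - 4.2955 * 11.0000 = -2.0000.

-2.0000


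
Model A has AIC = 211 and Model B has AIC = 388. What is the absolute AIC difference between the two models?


Compute |211 - 388| = 177.
Model A has the smaller AIC.

177


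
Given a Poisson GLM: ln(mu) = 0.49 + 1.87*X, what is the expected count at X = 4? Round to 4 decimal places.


eta = 0.49 + 1.87 * 4 = 7.9700.
mu = exp(7.9700) = 2892.8574.

2892.8574


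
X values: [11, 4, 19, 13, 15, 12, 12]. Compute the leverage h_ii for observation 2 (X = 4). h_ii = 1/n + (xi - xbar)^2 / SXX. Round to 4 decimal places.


Mean of X: xbar = 12.2857.
SXX = 123.4286.
For X = 4: h = 1/7 + (4 - 12.2857)^2/123.4286 = 0.6991.

0.6991


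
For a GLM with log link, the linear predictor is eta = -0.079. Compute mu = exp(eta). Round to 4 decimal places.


mu = exp(eta) = exp(-0.079).
= 0.9240.

0.9240


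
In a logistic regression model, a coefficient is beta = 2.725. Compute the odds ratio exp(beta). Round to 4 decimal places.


Odds ratio = exp(beta) = exp(2.725).
= 15.2564.

15.2564


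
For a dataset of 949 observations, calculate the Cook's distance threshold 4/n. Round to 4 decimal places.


Using the rule of thumb:
Threshold = 4 / 949 = 0.0042.

0.0042


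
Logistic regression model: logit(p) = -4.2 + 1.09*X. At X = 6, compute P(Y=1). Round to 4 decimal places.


Linear predictor: z = -4.2 + 1.09 * 6 = 2.3400.
P = 1/(1 + exp(-2.3400)) = 1/(1 + 0.0963) = 0.9121.

0.9121


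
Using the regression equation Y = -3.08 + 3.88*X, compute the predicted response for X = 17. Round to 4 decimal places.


Plug X = 17 into Y = -3.08 + 3.88*X:
Y = -3.08 + 65.9600 = 62.8800.

62.8800


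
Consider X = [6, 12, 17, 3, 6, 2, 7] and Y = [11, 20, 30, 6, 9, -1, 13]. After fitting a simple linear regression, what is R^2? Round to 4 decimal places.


After computing the OLS fit (b0=-1.6250, b1=1.8750):
SSres = 19.1250, SStot = 601.7143.
R^2 = 1 - 19.1250/601.7143 = 0.9682.

0.9682


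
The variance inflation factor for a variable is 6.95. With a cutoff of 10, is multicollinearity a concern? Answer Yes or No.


Check: VIF = 6.95 vs threshold = 10.
Since 6.95 < 10, the answer is No.

No


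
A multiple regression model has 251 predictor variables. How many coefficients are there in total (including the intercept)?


Total coefficients = number of predictors + 1 (for the intercept).
= 251 + 1 = 252.

252


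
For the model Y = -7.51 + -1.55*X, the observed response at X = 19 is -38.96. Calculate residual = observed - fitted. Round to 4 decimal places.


Compute yhat = -7.51 + (-1.55)(19) = -36.9600.
Residual = actual - predicted = -38.96 - -36.9600 = -2.0000.

-2.0000


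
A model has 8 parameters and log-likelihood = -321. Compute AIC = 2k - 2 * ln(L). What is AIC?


AIC = 2k - 2*loglik = 2(8) - 2(-321).
= 16 + 642 = 658.

658


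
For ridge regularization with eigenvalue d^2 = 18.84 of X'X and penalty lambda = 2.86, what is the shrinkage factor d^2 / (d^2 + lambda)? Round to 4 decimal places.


Compute the denominator: 18.84 + 2.86 = 21.7000.
Shrinkage factor = 18.84 / 21.7000 = 0.8682.

0.8682


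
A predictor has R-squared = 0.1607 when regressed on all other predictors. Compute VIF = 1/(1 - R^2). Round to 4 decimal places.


Using VIF = 1/(1 - R^2_j):
1 - 0.1607 = 0.8393.
VIF = 1.1915.

1.1915


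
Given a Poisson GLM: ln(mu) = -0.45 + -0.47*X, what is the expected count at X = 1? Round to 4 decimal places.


Linear predictor: eta = -0.45 + (-0.47)(1) = -0.9200.
Expected count: mu = exp(-0.9200) = 0.3985.

0.3985


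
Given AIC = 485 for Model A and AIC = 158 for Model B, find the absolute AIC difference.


Absolute difference = |485 - 158| = 327.
The model with lower AIC (B) is preferred.

327


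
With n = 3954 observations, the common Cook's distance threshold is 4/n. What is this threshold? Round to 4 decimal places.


Cook's distance cutoff = 4/n = 4/3954.
= 0.0010.

0.0010


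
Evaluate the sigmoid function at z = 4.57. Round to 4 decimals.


exp(-4.5700) = 0.0104.
1 + exp(-z) = 1.0104.
sigmoid = 1/1.0104 = 0.9897.

0.9897


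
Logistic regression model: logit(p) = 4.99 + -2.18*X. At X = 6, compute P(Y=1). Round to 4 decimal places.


z = 4.99 + -2.18 * 6 = -8.0900.
Sigmoid: P = 1 / (1 + exp(8.0900)) = 0.0003.

0.0003


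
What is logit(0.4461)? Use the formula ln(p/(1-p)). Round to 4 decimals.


1 - p = 0.5539.
p/(1-p) = 0.8054.
logit = ln(0.8054) = -0.2164.

-0.2164


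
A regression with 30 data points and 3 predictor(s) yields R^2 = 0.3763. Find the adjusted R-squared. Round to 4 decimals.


Adjusted R^2 = 1 - (1 - R^2) * (n-1)/(n-p-1).
(1 - R^2) = 0.6237.
(n-1)/(n-p-1) = 29/26.
(1 - R^2) * (n-1) = 0.6237 * 29 = 18.0873.
Divide by (n-p-1): 18.0873 / 26 = 0.6957.
Adj R^2 = 1 - 0.6957 = 0.3043.

0.3043


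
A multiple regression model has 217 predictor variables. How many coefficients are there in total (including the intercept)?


Each predictor gets one coefficient, plus one intercept.
Total parameters = 217 + 1 = 218.

218


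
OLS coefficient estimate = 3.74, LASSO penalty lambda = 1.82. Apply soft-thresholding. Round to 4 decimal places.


Absolute value: |3.74| = 3.74.
Compare to lambda = 1.82.
Since |beta| > lambda, coefficient = sign(beta)*(|beta| - lambda) = 1.9200.

1.9200


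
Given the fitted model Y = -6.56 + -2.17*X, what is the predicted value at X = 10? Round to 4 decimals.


Predicted value:
Y = -6.56 + (-2.17)(10) = -6.56 + -21.7000 = -28.2600.

-28.2600


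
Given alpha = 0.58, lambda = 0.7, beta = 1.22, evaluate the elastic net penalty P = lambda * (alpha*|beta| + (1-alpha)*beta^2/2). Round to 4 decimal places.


L1 component = 0.58 * |1.22| = 0.7076.
L2 component = 0.42 * 1.22^2 / 2 = 0.3126.
Penalty = 0.7 * (0.7076 + 0.3126) = 0.7 * 1.0202 = 0.7141.

0.7141


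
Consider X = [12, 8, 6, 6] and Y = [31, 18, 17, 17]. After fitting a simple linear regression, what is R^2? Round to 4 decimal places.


After computing the OLS fit (b0=2.0833, b1=2.3333):
SSres = 10.0833, SStot = 140.7500.
R^2 = 1 - 10.0833/140.7500 = 0.9284.

0.9284


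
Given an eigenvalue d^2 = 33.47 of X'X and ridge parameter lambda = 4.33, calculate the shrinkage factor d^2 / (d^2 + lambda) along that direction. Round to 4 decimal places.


d^2 + lambda = 33.47 + 4.33 = 37.8000.
Shrinkage factor = 33.47/37.8000 = 0.8854.

0.8854


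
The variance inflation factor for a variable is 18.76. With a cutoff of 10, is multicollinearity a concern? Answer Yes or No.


Compare VIF = 18.76 to the threshold of 10.
18.76 >= 10, so the answer is Yes.

Yes


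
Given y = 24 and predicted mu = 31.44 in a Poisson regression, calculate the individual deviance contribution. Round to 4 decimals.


y/mu = 24/31.44 = 0.763359 (approx.), and ln(24/31.44) = -0.270027.
y * ln(y/mu) = 24 * -0.270027 = -6.480648.
y - mu = -7.44.
D = 2 * (-6.480648 - -7.44) = 1.918704, which rounds to 1.9187.

1.9187


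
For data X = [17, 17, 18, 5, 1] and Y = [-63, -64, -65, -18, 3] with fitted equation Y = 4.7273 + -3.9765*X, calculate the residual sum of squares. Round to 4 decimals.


For each point, residual = actual - predicted.
Residuals: [-0.1268, -1.1268, 1.8497, -2.8448, 2.2492].
Sum of squared residuals = 17.8589.

17.8589


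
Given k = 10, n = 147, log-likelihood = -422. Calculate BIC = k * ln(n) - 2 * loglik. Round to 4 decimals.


Compute k*ln(n) = 10*ln(147) = 10*4.990433 = 49.904330.
Then -2*loglik = 844.
BIC = 49.904330 + 844 = 893.904330, which rounds to 893.9043.

893.9043
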